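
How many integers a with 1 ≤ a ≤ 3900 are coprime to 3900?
The number of a ∈ {1, ..., 3900} with gcd(a, 3900) = 1 is by definition Euler's totient φ(3900). φ is multiplicative, with φ(p^e) = p^e − p^(e−1). Factorise 3900 = 2^2 · 3 · 5^2 · 13. Then
  φ(3900) = (2^2 − 2^1) · (3 − 1) · (5^2 − 5^1) · (13 − 1) = 2 · 2 · 20 · 12 = 960.
So there are 960 such integers.

Final answer: 960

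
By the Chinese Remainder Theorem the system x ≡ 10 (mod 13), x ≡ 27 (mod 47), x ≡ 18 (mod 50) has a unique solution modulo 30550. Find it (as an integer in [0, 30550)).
x ≡ 11918 (mod 30550); the representative in [0, 30550) is 11918

The moduli 13, 47, 50 are pairwise coprime, so by the CRT there is a unique solution mod 13·47·50 = 30550.
Solve by successive substitution. Start with x ≡ 10 (mod 13).
  Combine with x ≡ 27 (mod 47): write x = 10 + 13·t and require 10 + 13·t ≡ 27 (mod 47), i.e. 13·t ≡ 27 − 10 ≡ 17 (mod 47). Since 13^(−1) ≡ 29 (mod 47), t ≡ 29·17 ≡ 23 (mod 47). So x ≡ 10 + 13·23 = 309 (mod 611).
  Combine with x ≡ 18 (mod 50): write x = 309 + 611·t and require 309 + 611·t ≡ 18 (mod 50), i.e. 611·t ≡ 18 − 309 ≡ 9 (mod 50). Since 611^(−1) ≡ 41 (mod 50) (611 ≡ 11 (mod 50)), t ≡ 41·9 ≡ 19 (mod 50). So x ≡ 309 + 611·19 = 11918 (mod 30550).
Unique solution in [0, 30550): x = 11918.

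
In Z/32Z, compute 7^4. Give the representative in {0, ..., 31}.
Use repeated squaring. Binary(4) = 100. Walk through the bits of the exponent 4 left-to-right: at each bit after the leading one, square the running value, then multiply by 7 if the bit is 1 (always reducing mod 32):
  bit 1 = 1 (leading): start with 7.
  bit 2 = 0: square 7^2 = 49 ≡ 17 (mod 32).
  bit 3 = 0: square 17^2 = 289 ≡ 1 (mod 32).
Final value: 7^4 ≡ 1 (mod 32).

Final answer: 1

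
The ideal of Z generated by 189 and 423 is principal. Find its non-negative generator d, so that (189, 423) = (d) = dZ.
In the PID Z, (a, b) is generated by gcd(a, b). Compute gcd(423, 189) with the extended Euclidean algorithm, tracking rows (r, s, t) with s·423 + t·189 = r:
  row A: (423, 1, 0)   [1·423 + 0·189 = 423]
  row B: (189, 0, 1)   [0·423 + 1·189 = 189]
  423 = 2·189 + 45   → row C = row A − 2·row B = (45, 1, −2)   [check: 1·423 − 2·189 = 45]
  189 = 4·45 + 9   → row D = row B − 4·row C = (9, −4, 9)   [check: −4·423 + 9·189 = 9]
  45 = 5·9 + 0   → remainder 0, stop. gcd = 9 (last nonzero row D).
So gcd(189, 423) = 9, with Bézout identity −4·423 + 9·189 = 9. Containment (⊇): the Bézout identity exhibits 9 as an element of (189, 423), giving (9) ⊆ (189, 423). Containment (⊆): since 9 | 189 and 9 | 423 (189 = 9·21, 423 = 9·47), every Z-linear combination of 189 and 423 is divisible by 9, so (189, 423) ⊆ (9). Therefore (189, 423) = (9), d = 9.

Final answer: (189, 423) = (9); d = 9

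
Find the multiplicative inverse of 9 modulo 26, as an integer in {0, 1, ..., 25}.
Apply the extended Euclidean algorithm to (26, 9), tracking rows (r, s, t) with s·26 + t·9 = r. Each division r_prev = q·r_cur + r_new produces the new row as (previous row) − q·(current row):
  row A: (26, 1, 0)   [1·26 + 0·9 = 26]
  row B: (9, 0, 1)   [0·26 + 1·9 = 9]
  26 = 2·9 + 8   → row C = row A − 2·row B = (8, 1, −2)   [check: 1·26 − 2·9 = 8]
  9 = 1·8 + 1   → row D = row B − 1·row C = (1, −1, 3)   [check: −1·26 + 3·9 = 1]
  8 = 8·1 + 0   → remainder 0, stop. gcd = 1 (last nonzero row D).
The gcd is 1, so 9 is invertible mod 26. The last nonzero row gives −1·26 + 3·9 = 1, so t = 3. So 9^(−1) ≡ 3 (mod 26). Verify: 9 · 3 = 27 ≡ 1 (mod 26). ✓

Final answer: 9^(−1) ≡ 3 (mod 26)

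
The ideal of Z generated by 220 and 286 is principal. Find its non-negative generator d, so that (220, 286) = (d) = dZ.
(220, 286) = (22); d = 22

In the PID Z, (a, b) is generated by gcd(a, b). Compute gcd(286, 220) with the extended Euclidean algorithm, tracking rows (r, s, t) with s·286 + t·220 = r:
  row A: (286, 1, 0)   [1·286 + 0·220 = 286]
  row B: (220, 0, 1)   [0·286 + 1·220 = 220]
  286 = 1·220 + 66   → row C = row A − 1·row B = (66, 1, −1)   [check: 1·286 − 1·220 = 66]
  220 = 3·66 + 22   → row D = row B − 3·row C = (22, −3, 4)   [check: −3·286 + 4·220 = 22]
  66 = 3·22 + 0   → remainder 0, stop. gcd = 22 (last nonzero row D).
So gcd(220, 286) = 22, with Bézout identity −3·286 + 4·220 = 22. Containment (⊇): the Bézout identity exhibits 22 as an element of (220, 286), giving (22) ⊆ (220, 286). Containment (⊆): since 22 | 220 and 22 | 286 (220 = 22·10, 286 = 22·13), every Z-linear combination of 220 and 286 is divisible by 22, so (220, 286) ⊆ (22). Therefore (220, 286) = (22), d = 22.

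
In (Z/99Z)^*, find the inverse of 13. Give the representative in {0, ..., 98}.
Apply the extended Euclidean algorithm to (99, 13), tracking rows (r, s, t) with s·99 + t·13 = r. Each division r_prev = q·r_cur + r_new produces the new row as (previous row) − q·(current row):
  row A: (99, 1, 0)   [1·99 + 0·13 = 99]
  row B: (13, 0, 1)   [0·99 + 1·13 = 13]
  99 = 7·13 + 8   → row C = row A − 7·row B = (8, 1, −7)   [check: 1·99 − 7·13 = 8]
  13 = 1·8 + 5   → row D = row B − 1·row C = (5, −1, 8)   [check: −1·99 + 8·13 = 5]
  8 = 1·5 + 3   → row E = row C − 1·row D = (3, 2, −15)   [check: 2·99 − 15·13 = 3]
  5 = 1·3 + 2   → row F = row D − 1·row E = (2, −3, 23)   [check: −3·99 + 23·13 = 2]
  3 = 1·2 + 1   → row G = row E − 1·row F = (1, 5, −38)   [check: 5·99 − 38·13 = 1]
  2 = 2·1 + 0   → remainder 0, stop. gcd = 1 (last nonzero row G).
The gcd is 1, so 13 is invertible mod 99. The last nonzero row gives 5·99 − 38·13 = 1, so t = −38. So 13^(−1) ≡ −38 ≡ 61 (mod 99). Verify: 13 · 61 = 793 ≡ 1 (mod 99). ✓

Final answer: 13^(−1) ≡ 61 (mod 99)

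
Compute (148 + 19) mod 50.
Reduce the summands first: 148 ≡ 48 (mod 50), so 148 + 19 ≡ 48 + 19 (mod 50). 48 + 19 = 67; 67 = 1·50 + 17, so (148 + 19) mod 50 = 17.

Final answer: 17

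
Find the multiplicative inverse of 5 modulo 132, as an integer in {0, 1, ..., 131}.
Apply the extended Euclidean algorithm to (132, 5), tracking rows (r, s, t) with s·132 + t·5 = r. Each division r_prev = q·r_cur + r_new produces the new row as (previous row) − q·(current row):
  row A: (132, 1, 0)   [1·132 + 0·5 = 132]
  row B: (5, 0, 1)   [0·132 + 1·5 = 5]
  132 = 26·5 + 2   → row C = row A − 26·row B = (2, 1, −26)   [check: 1·132 − 26·5 = 2]
  5 = 2·2 + 1   → row D = row B − 2·row C = (1, −2, 53)   [check: −2·132 + 53·5 = 1]
  2 = 2·1 + 0   → remainder 0, stop. gcd = 1 (last nonzero row D).
The gcd is 1, so 5 is invertible mod 132. The last nonzero row gives −2·132 + 53·5 = 1, so t = 53. So 5^(−1) ≡ 53 (mod 132). Verify: 5 · 53 = 265 ≡ 1 (mod 132). ✓

Final answer: 5^(−1) ≡ 53 (mod 132)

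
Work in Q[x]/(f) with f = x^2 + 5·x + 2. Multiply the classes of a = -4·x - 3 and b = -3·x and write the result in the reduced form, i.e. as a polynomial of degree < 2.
a · b ≡ -51·x - 24 (mod f(x))

First multiply in Q[x] without reducing: a · b = 12·x^2 + 9·x. Now divide by f(x) = x^2 + 5·x + 2, eliminating the leading term at each step:
  leading term 12·x^2: subtract (12)·f(x) = 12·x^2 + 60·x + 24, leaving -51·x - 24
The degree is now < 2, so this is the remainder. Hence a · b ≡ -51·x - 24 in Q[x]/(f).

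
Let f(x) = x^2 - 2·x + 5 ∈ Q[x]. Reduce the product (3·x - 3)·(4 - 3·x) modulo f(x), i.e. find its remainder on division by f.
a · b ≡ 3·x + 33 (mod f(x))

First multiply in Q[x] without reducing: a · b = -9·x^2 + 21·x - 12. Now divide by f(x) = x^2 - 2·x + 5, eliminating the leading term at each step:
  leading term -9·x^2: subtract (-9)·f(x) = -9·x^2 + 18·x - 45, leaving 3·x + 33
The degree is now < 2, so this is the remainder. Hence a · b ≡ 3·x + 33 in Q[x]/(f).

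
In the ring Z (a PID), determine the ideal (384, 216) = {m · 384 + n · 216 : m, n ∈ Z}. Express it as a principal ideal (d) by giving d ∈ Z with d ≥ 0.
(384, 216) = (24); d = 24

In the PID Z, (a, b) is generated by gcd(a, b). Compute gcd(384, 216) with the extended Euclidean algorithm, tracking rows (r, s, t) with s·384 + t·216 = r:
  row A: (384, 1, 0)   [1·384 + 0·216 = 384]
  row B: (216, 0, 1)   [0·384 + 1·216 = 216]
  384 = 1·216 + 168   → row C = row A − 1·row B = (168, 1, −1)   [check: 1·384 − 1·216 = 168]
  216 = 1·168 + 48   → row D = row B − 1·row C = (48, −1, 2)   [check: −1·384 + 2·216 = 48]
  168 = 3·48 + 24   → row E = row C − 3·row D = (24, 4, −7)   [check: 4·384 − 7·216 = 24]
  48 = 2·24 + 0   → remainder 0, stop. gcd = 24 (last nonzero row E).
So gcd(384, 216) = 24, with Bézout identity 4·384 − 7·216 = 24. Containment (⊇): the Bézout identity exhibits 24 as an element of (384, 216), giving (24) ⊆ (384, 216). Containment (⊆): since 24 | 384 and 24 | 216 (384 = 24·16, 216 = 24·9), every Z-linear combination of 384 and 216 is divisible by 24, so (384, 216) ⊆ (24). Therefore (384, 216) = (24), d = 24.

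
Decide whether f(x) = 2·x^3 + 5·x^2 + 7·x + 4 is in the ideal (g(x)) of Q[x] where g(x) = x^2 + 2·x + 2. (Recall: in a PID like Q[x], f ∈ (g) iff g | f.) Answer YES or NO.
NO

In Q[x] the ideal (g) consists of all multiples of g, so f ∈ (g) iff g | f, i.e. iff the remainder of f on division by g is 0. Divide f by g (g is monic, so eliminate the leading term of the running remainder at each step):
  leading term 2·x^3: subtract (2·x)·g(x) = 2·x^3 + 4·x^2 + 4·x, leaving x^2 + 3·x + 4
  leading term x^2: subtract (1)·g(x) = x^2 + 2·x + 2, leaving x + 2
The remainder r(x) = x + 2 ≠ 0 (and deg r < deg g), so g ∤ f, i.e. f ∉ (g).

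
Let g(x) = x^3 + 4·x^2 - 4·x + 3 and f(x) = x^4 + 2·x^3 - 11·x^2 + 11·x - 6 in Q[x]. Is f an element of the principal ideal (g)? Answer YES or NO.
In Q[x] the ideal (g) consists of all multiples of g, so f ∈ (g) iff g | f, i.e. iff the remainder of f on division by g is 0. Divide f by g (g is monic, so eliminate the leading term of the running remainder at each step):
  leading term x^4: subtract (x)·g(x) = x^4 + 4·x^3 - 4·x^2 + 3·x, leaving -2·x^3 - 7·x^2 + 8·x - 6
  leading term -2·x^3: subtract (-2)·g(x) = -2·x^3 - 8·x^2 + 8·x - 6, leaving x^2
The remainder r(x) = x^2 ≠ 0 (and deg r < deg g), so g ∤ f, i.e. f ∉ (g).

Final answer: NO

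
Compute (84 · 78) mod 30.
12

Reduce the factors first: 84 ≡ 24, 78 ≡ 18 (mod 30), so 84 · 78 ≡ 24 · 18 (mod 30). 24 · 18 = 432. Dividing by 30: 432 = 14·30 + 12. So (84 · 78) mod 30 = 12.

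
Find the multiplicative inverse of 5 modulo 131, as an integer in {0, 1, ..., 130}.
5^(−1) ≡ 105 (mod 131)

Apply the extended Euclidean algorithm to (131, 5), tracking rows (r, s, t) with s·131 + t·5 = r. Each division r_prev = q·r_cur + r_new produces the new row as (previous row) − q·(current row):
  row A: (131, 1, 0)   [1·131 + 0·5 = 131]
  row B: (5, 0, 1)   [0·131 + 1·5 = 5]
  131 = 26·5 + 1   → row C = row A − 26·row B = (1, 1, −26)   [check: 1·131 − 26·5 = 1]
  5 = 5·1 + 0   → remainder 0, stop. gcd = 1 (last nonzero row C).
The gcd is 1, so 5 is invertible mod 131. The last nonzero row gives 1·131 − 26·5 = 1, so t = −26. So 5^(−1) ≡ −26 ≡ 105 (mod 131). Verify: 5 · 105 = 525 ≡ 1 (mod 131). ✓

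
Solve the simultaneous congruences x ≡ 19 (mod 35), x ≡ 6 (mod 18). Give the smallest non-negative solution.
x ≡ 474 (mod 630); the representative in [0, 630) is 474

The moduli 35, 18 are pairwise coprime, so by the CRT there is a unique solution mod 35·18 = 630.
Solve by successive substitution. Start with x ≡ 19 (mod 35).
  Combine with x ≡ 6 (mod 18): write x = 19 + 35·t and require 19 + 35·t ≡ 6 (mod 18), i.e. 35·t ≡ 6 − 19 ≡ 5 (mod 18). Since 35^(−1) ≡ 17 (mod 18) (35 ≡ 17 (mod 18)), t ≡ 17·5 ≡ 13 (mod 18). So x ≡ 19 + 35·13 = 474 (mod 630).
Unique solution in [0, 630): x = 474.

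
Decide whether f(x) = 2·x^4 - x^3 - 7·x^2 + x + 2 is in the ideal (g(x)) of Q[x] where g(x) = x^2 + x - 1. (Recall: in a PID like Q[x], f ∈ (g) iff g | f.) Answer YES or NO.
YES

In Q[x] the ideal (g) consists of all multiples of g, so f ∈ (g) iff g | f, i.e. iff the remainder of f on division by g is 0. Divide f by g (g is monic, so eliminate the leading term of the running remainder at each step):
  leading term 2·x^4: subtract (2·x^2)·g(x) = 2·x^4 + 2·x^3 - 2·x^2, leaving -3·x^3 - 5·x^2 + x + 2
  leading term -3·x^3: subtract (-3·x)·g(x) = -3·x^3 - 3·x^2 + 3·x, leaving -2·x^2 - 2·x + 2
  leading term -2·x^2: subtract (-2)·g(x) = -2·x^2 - 2·x + 2, leaving 0
The remainder is 0, so f(x) = g(x) · h(x) with h(x) = 2·x^2 - 3·x - 2. Hence g | f, i.e. f ∈ (g).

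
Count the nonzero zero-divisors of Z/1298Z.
In Z/1298Z each nonzero element is either a unit (gcd with 1298 is 1) or a zero-divisor (gcd > 1). The number of units is φ(1298): factorise 1298 = 2 · 11 · 59, so φ(1298) = (2 − 1) · (11 − 1) · (59 − 1) = 1 · 10 · 58 = 580. The nonzero elements number 1298 − 1 = 1297. Hence the nonzero zero-divisors number 1297 − 580 = 717.

Final answer: Z/1298Z has 717 nonzero zero-divisors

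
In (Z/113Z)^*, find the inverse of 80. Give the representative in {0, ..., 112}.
Apply the extended Euclidean algorithm to (113, 80), tracking rows (r, s, t) with s·113 + t·80 = r. Each division r_prev = q·r_cur + r_new produces the new row as (previous row) − q·(current row):
  row A: (113, 1, 0)   [1·113 + 0·80 = 113]
  row B: (80, 0, 1)   [0·113 + 1·80 = 80]
  113 = 1·80 + 33   → row C = row A − 1·row B = (33, 1, −1)   [check: 1·113 − 1·80 = 33]
  80 = 2·33 + 14   → row D = row B − 2·row C = (14, −2, 3)   [check: −2·113 + 3·80 = 14]
  33 = 2·14 + 5   → row E = row C − 2·row D = (5, 5, −7)   [check: 5·113 − 7·80 = 5]
  14 = 2·5 + 4   → row F = row D − 2·row E = (4, −12, 17)   [check: −12·113 + 17·80 = 4]
  5 = 1·4 + 1   → row G = row E − 1·row F = (1, 17, −24)   [check: 17·113 − 24·80 = 1]
  4 = 4·1 + 0   → remainder 0, stop. gcd = 1 (last nonzero row G).
The gcd is 1, so 80 is invertible mod 113. The last nonzero row gives 17·113 − 24·80 = 1, so t = −24. So 80^(−1) ≡ −24 ≡ 89 (mod 113). Verify: 80 · 89 = 7120 ≡ 1 (mod 113). ✓

Final answer: 80^(−1) ≡ 89 (mod 113)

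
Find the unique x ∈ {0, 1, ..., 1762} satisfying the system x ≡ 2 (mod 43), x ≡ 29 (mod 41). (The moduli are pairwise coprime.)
x ≡ 1464 (mod 1763); the representative in [0, 1763) is 1464

The moduli 43, 41 are pairwise coprime, so by the CRT there is a unique solution mod 43·41 = 1763.
Solve by successive substitution. Start with x ≡ 2 (mod 43).
  Combine with x ≡ 29 (mod 41): write x = 2 + 43·t and require 2 + 43·t ≡ 29 (mod 41), i.e. 43·t ≡ 29 − 2 ≡ 27 (mod 41). Since 43^(−1) ≡ 21 (mod 41) (43 ≡ 2 (mod 41)), t ≡ 21·27 ≡ 34 (mod 41). So x ≡ 2 + 43·34 = 1464 (mod 1763).
Unique solution in [0, 1763): x = 1464.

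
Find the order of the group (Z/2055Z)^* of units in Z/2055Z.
|(Z/2055Z)^*| = 1088

(Z/2055Z)^* consists of the classes a with gcd(a, 2055) = 1, so its order is φ(2055). φ is multiplicative, with φ(p^e) = p^e − p^(e−1). Factorise 2055 = 3 · 5 · 137. Then
  φ(2055) = (3 − 1) · (5 − 1) · (137 − 1) = 2 · 4 · 136 = 1088.
Thus |(Z/2055Z)^*| = 1088.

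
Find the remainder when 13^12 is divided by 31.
8

Use repeated squaring. Binary(12) = 1100. Walk through the bits of the exponent 12 left-to-right: at each bit after the leading one, square the running value, then multiply by 13 if the bit is 1 (always reducing mod 31):
  bit 1 = 1 (leading): start with 13.
  bit 2 = 1: square 13^2 = 169 ≡ 14; bit is 1, so multiply 14·13 = 182 ≡ 27 (mod 31).
  bit 3 = 0: square 27^2 = 729 ≡ 16 (mod 31).
  bit 4 = 0: square 16^2 = 256 ≡ 8 (mod 31).
Final value: 13^12 ≡ 8 (mod 31).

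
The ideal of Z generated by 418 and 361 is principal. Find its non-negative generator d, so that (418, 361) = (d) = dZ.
In the PID Z, (a, b) is generated by gcd(a, b). Compute gcd(418, 361) with the extended Euclidean algorithm, tracking rows (r, s, t) with s·418 + t·361 = r:
  row A: (418, 1, 0)   [1·418 + 0·361 = 418]
  row B: (361, 0, 1)   [0·418 + 1·361 = 361]
  418 = 1·361 + 57   → row C = row A − 1·row B = (57, 1, −1)   [check: 1·418 − 1·361 = 57]
  361 = 6·57 + 19   → row D = row B − 6·row C = (19, −6, 7)   [check: −6·418 + 7·361 = 19]
  57 = 3·19 + 0   → remainder 0, stop. gcd = 19 (last nonzero row D).
So gcd(418, 361) = 19, with Bézout identity −6·418 + 7·361 = 19. Containment (⊇): the Bézout identity exhibits 19 as an element of (418, 361), giving (19) ⊆ (418, 361). Containment (⊆): since 19 | 418 and 19 | 361 (418 = 19·22, 361 = 19·19), every Z-linear combination of 418 and 361 is divisible by 19, so (418, 361) ⊆ (19). Therefore (418, 361) = (19), d = 19.

Final answer: (418, 361) = (19); d = 19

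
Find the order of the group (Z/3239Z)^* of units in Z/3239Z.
(Z/3239Z)^* consists of the classes a with gcd(a, 3239) = 1, so its order is φ(3239). φ is multiplicative, with φ(p^e) = p^e − p^(e−1). Factorise 3239 = 41 · 79. Then
  φ(3239) = (41 − 1) · (79 − 1) = 40 · 78 = 3120.
Thus |(Z/3239Z)^*| = 3120.

Final answer: |(Z/3239Z)^*| = 3120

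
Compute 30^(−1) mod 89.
Apply the extended Euclidean algorithm to (89, 30), tracking rows (r, s, t) with s·89 + t·30 = r. Each division r_prev = q·r_cur + r_new produces the new row as (previous row) − q·(current row):
  row A: (89, 1, 0)   [1·89 + 0·30 = 89]
  row B: (30, 0, 1)   [0·89 + 1·30 = 30]
  89 = 2·30 + 29   → row C = row A − 2·row B = (29, 1, −2)   [check: 1·89 − 2·30 = 29]
  30 = 1·29 + 1   → row D = row B − 1·row C = (1, −1, 3)   [check: −1·89 + 3·30 = 1]
  29 = 29·1 + 0   → remainder 0, stop. gcd = 1 (last nonzero row D).
The gcd is 1, so 30 is invertible mod 89. The last nonzero row gives −1·89 + 3·30 = 1, so t = 3. So 30^(−1) ≡ 3 (mod 89). Verify: 30 · 3 = 90 ≡ 1 (mod 89). ✓

Final answer: 30^(−1) ≡ 3 (mod 89)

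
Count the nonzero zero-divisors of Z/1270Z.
Z/1270Z has 765 nonzero zero-divisors

In Z/1270Z each nonzero element is either a unit (gcd with 1270 is 1) or a zero-divisor (gcd > 1). The number of units is φ(1270): factorise 1270 = 2 · 5 · 127, so φ(1270) = (2 − 1) · (5 − 1) · (127 − 1) = 1 · 4 · 126 = 504. The nonzero elements number 1270 − 1 = 1269. Hence the nonzero zero-divisors number 1269 − 504 = 765.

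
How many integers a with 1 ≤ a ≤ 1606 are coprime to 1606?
720

The number of a ∈ {1, ..., 1606} with gcd(a, 1606) = 1 is by definition Euler's totient φ(1606). φ is multiplicative, with φ(p^e) = p^e − p^(e−1). Factorise 1606 = 2 · 11 · 73. Then
  φ(1606) = (2 − 1) · (11 − 1) · (73 − 1) = 1 · 10 · 72 = 720.
So there are 720 such integers.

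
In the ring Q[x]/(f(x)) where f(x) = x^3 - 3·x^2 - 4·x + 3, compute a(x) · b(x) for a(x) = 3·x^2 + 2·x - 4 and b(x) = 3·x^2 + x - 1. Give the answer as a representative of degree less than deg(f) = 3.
First multiply in Q[x] without reducing: a · b = 9·x^4 + 9·x^3 - 13·x^2 - 6·x + 4. Now divide by f(x) = x^3 - 3·x^2 - 4·x + 3, eliminating the leading term at each step:
  leading term 9·x^4: subtract (9·x)·f(x) = 9·x^4 - 27·x^3 - 36·x^2 + 27·x, leaving 36·x^3 + 23·x^2 - 33·x + 4
  leading term 36·x^3: subtract (36)·f(x) = 36·x^3 - 108·x^2 - 144·x + 108, leaving 131·x^2 + 111·x - 104
The degree is now < 3, so this is the remainder. Hence a · b ≡ 131·x^2 + 111·x - 104 in Q[x]/(f).

Final answer: a · b ≡ 131·x^2 + 111·x - 104 (mod f(x))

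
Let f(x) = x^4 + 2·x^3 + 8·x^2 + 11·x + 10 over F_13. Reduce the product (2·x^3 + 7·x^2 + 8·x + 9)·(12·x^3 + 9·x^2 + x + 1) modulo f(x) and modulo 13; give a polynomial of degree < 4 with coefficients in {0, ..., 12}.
Multiply as integer polynomials: a · b = 24·x^6 + 102·x^5 + 161·x^4 + 189·x^3 + 96·x^2 + 17·x + 9. Reducing coefficients mod 13: a · b ≡ 11·x^6 + 11·x^5 + 5·x^4 + 7·x^3 + 5·x^2 + 4·x + 9. Now divide by f(x) = x^4 + 2·x^3 + 8·x^2 + 11·x + 10 in F_13[x], eliminating the leading term at each step:
  leading term 11·x^6: subtract (11·x^2)·f(x) = 11·x^6 + 9·x^5 + 10·x^4 + 4·x^3 + 6·x^2, leaving 2·x^5 + 8·x^4 + 3·x^3 + 12·x^2 + 4·x + 9 (coefficients mod 13)
  leading term 2·x^5: subtract (2·x)·f(x) = 2·x^5 + 4·x^4 + 3·x^3 + 9·x^2 + 7·x, leaving 4·x^4 + 3·x^2 + 10·x + 9 (coefficients mod 13)
  leading term 4·x^4: subtract (4)·f(x) = 4·x^4 + 8·x^3 + 6·x^2 + 5·x + 1, leaving 5·x^3 + 10·x^2 + 5·x + 8 (coefficients mod 13)
The degree is now < 4, so this is the remainder. Hence a · b ≡ 5·x^3 + 10·x^2 + 5·x + 8 in F_13[x]/(f).

Final answer: a · b ≡ 5·x^3 + 10·x^2 + 5·x + 8 (mod f(x))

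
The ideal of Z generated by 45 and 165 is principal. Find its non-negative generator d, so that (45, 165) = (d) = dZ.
In the PID Z, (a, b) is generated by gcd(a, b). Compute gcd(165, 45) with the extended Euclidean algorithm, tracking rows (r, s, t) with s·165 + t·45 = r:
  row A: (165, 1, 0)   [1·165 + 0·45 = 165]
  row B: (45, 0, 1)   [0·165 + 1·45 = 45]
  165 = 3·45 + 30   → row C = row A − 3·row B = (30, 1, −3)   [check: 1·165 − 3·45 = 30]
  45 = 1·30 + 15   → row D = row B − 1·row C = (15, −1, 4)   [check: −1·165 + 4·45 = 15]
  30 = 2·15 + 0   → remainder 0, stop. gcd = 15 (last nonzero row D).
So gcd(45, 165) = 15, with Bézout identity −1·165 + 4·45 = 15. Containment (⊇): the Bézout identity exhibits 15 as an element of (45, 165), giving (15) ⊆ (45, 165). Containment (⊆): since 15 | 45 and 15 | 165 (45 = 15·3, 165 = 15·11), every Z-linear combination of 45 and 165 is divisible by 15, so (45, 165) ⊆ (15). Therefore (45, 165) = (15), d = 15.

Final answer: (45, 165) = (15); d = 15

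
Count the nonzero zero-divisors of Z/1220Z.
In Z/1220Z each nonzero element is either a unit (gcd with 1220 is 1) or a zero-divisor (gcd > 1). The number of units is φ(1220): factorise 1220 = 2^2 · 5 · 61, so φ(1220) = (2^2 − 2^1) · (5 − 1) · (61 − 1) = 2 · 4 · 60 = 480. The nonzero elements number 1220 − 1 = 1219. Hence the nonzero zero-divisors number 1219 − 480 = 739.

Final answer: Z/1220Z has 739 nonzero zero-divisors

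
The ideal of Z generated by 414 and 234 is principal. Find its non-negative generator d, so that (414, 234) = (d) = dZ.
In the PID Z, (a, b) is generated by gcd(a, b). Compute gcd(414, 234) with the extended Euclidean algorithm, tracking rows (r, s, t) with s·414 + t·234 = r:
  row A: (414, 1, 0)   [1·414 + 0·234 = 414]
  row B: (234, 0, 1)   [0·414 + 1·234 = 234]
  414 = 1·234 + 180   → row C = row A − 1·row B = (180, 1, −1)   [check: 1·414 − 1·234 = 180]
  234 = 1·180 + 54   → row D = row B − 1·row C = (54, −1, 2)   [check: −1·414 + 2·234 = 54]
  180 = 3·54 + 18   → row E = row C − 3·row D = (18, 4, −7)   [check: 4·414 − 7·234 = 18]
  54 = 3·18 + 0   → remainder 0, stop. gcd = 18 (last nonzero row E).
So gcd(414, 234) = 18, with Bézout identity 4·414 − 7·234 = 18. Containment (⊇): the Bézout identity exhibits 18 as an element of (414, 234), giving (18) ⊆ (414, 234). Containment (⊆): since 18 | 414 and 18 | 234 (414 = 18·23, 234 = 18·13), every Z-linear combination of 414 and 234 is divisible by 18, so (414, 234) ⊆ (18). Therefore (414, 234) = (18), d = 18.

Final answer: (414, 234) = (18); d = 18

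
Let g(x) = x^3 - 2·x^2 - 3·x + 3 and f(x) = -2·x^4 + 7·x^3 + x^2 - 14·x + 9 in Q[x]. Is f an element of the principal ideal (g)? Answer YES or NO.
In Q[x] the ideal (g) consists of all multiples of g, so f ∈ (g) iff g | f, i.e. iff the remainder of f on division by g is 0. Divide f by g (g is monic, so eliminate the leading term of the running remainder at each step):
  leading term -2·x^4: subtract (-2·x)·g(x) = -2·x^4 + 4·x^3 + 6·x^2 - 6·x, leaving 3·x^3 - 5·x^2 - 8·x + 9
  leading term 3·x^3: subtract (3)·g(x) = 3·x^3 - 6·x^2 - 9·x + 9, leaving x^2 + x
The remainder r(x) = x^2 + x ≠ 0 (and deg r < deg g), so g ∤ f, i.e. f ∉ (g).

Final answer: NO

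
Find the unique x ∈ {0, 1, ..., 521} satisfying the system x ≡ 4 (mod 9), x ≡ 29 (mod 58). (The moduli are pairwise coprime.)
x ≡ 319 (mod 522); the representative in [0, 522) is 319

The moduli 9, 58 are pairwise coprime, so by the CRT there is a unique solution mod 9·58 = 522.
Solve by successive substitution. Start with x ≡ 4 (mod 9).
  Combine with x ≡ 29 (mod 58): write x = 4 + 9·t and require 4 + 9·t ≡ 29 (mod 58), i.e. 9·t ≡ 29 − 4 ≡ 25 (mod 58). Since 9^(−1) ≡ 13 (mod 58), t ≡ 13·25 ≡ 35 (mod 58). So x ≡ 4 + 9·35 = 319 (mod 522).
Unique solution in [0, 522): x = 319.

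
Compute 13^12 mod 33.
Use repeated squaring. Binary(12) = 1100. Walk through the bits of the exponent 12 left-to-right: at each bit after the leading one, square the running value, then multiply by 13 if the bit is 1 (always reducing mod 33):
  bit 1 = 1 (leading): start with 13.
  bit 2 = 1: square 13^2 = 169 ≡ 4; bit is 1, so multiply 4·13 = 52 ≡ 19 (mod 33).
  bit 3 = 0: square 19^2 = 361 ≡ 31 (mod 33).
  bit 4 = 0: square 31^2 = 961 ≡ 4 (mod 33).
Final value: 13^12 ≡ 4 (mod 33).

Final answer: 4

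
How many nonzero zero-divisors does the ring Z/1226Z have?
In Z/1226Z each nonzero element is either a unit (gcd with 1226 is 1) or a zero-divisor (gcd > 1). The number of units is φ(1226): factorise 1226 = 2 · 613, so φ(1226) = (2 − 1) · (613 − 1) = 1 · 612 = 612. The nonzero elements number 1226 − 1 = 1225. Hence the nonzero zero-divisors number 1225 − 612 = 613.

Final answer: Z/1226Z has 613 nonzero zero-divisors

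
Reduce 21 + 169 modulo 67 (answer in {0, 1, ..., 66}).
56

Reduce the summands first: 169 ≡ 35 (mod 67), so 21 + 169 ≡ 21 + 35 (mod 67). 21 + 35 = 56; 56 = 0·67 + 56, so (21 + 169) mod 67 = 56.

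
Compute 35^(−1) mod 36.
35^(−1) ≡ 35 (mod 36)

Apply the extended Euclidean algorithm to (36, 35), tracking rows (r, s, t) with s·36 + t·35 = r. Each division r_prev = q·r_cur + r_new produces the new row as (previous row) − q·(current row):
  row A: (36, 1, 0)   [1·36 + 0·35 = 36]
  row B: (35, 0, 1)   [0·36 + 1·35 = 35]
  36 = 1·35 + 1   → row C = row A − 1·row B = (1, 1, −1)   [check: 1·36 − 1·35 = 1]
  35 = 35·1 + 0   → remainder 0, stop. gcd = 1 (last nonzero row C).
The gcd is 1, so 35 is invertible mod 36. The last nonzero row gives 1·36 − 1·35 = 1, so t = −1. So 35^(−1) ≡ −1 ≡ 35 (mod 36). Verify: 35 · 35 = 1225 ≡ 1 (mod 36). ✓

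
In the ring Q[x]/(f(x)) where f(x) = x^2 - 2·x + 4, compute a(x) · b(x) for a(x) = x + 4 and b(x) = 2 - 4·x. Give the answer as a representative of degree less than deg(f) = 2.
a · b ≡ 24 - 22·x (mod f(x))

First multiply in Q[x] without reducing: a · b = -4·x^2 - 14·x + 8. Now divide by f(x) = x^2 - 2·x + 4, eliminating the leading term at each step:
  leading term -4·x^2: subtract (-4)·f(x) = -4·x^2 + 8·x - 16, leaving 24 - 22·x
The degree is now < 2, so this is the remainder. Hence a · b ≡ 24 - 22·x in Q[x]/(f).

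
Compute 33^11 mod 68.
Use repeated squaring. Binary(11) = 1011. Walk through the bits of the exponent 11 left-to-right: at each bit after the leading one, square the running value, then multiply by 33 if the bit is 1 (always reducing mod 68):
  bit 1 = 1 (leading): start with 33.
  bit 2 = 0: square 33^2 = 1089 ≡ 1 (mod 68).
  bit 3 = 1: square 1^2 = 1; bit is 1, so multiply 1·33 = 33 (mod 68).
  bit 4 = 1: square 33^2 = 1089 ≡ 1; bit is 1, so multiply 1·33 = 33 (mod 68).
Final value: 33^11 ≡ 33 (mod 68).

Final answer: 33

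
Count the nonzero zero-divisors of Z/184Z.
Z/184Z has 95 nonzero zero-divisors

In Z/184Z each nonzero element is either a unit (gcd with 184 is 1) or a zero-divisor (gcd > 1). The number of units is φ(184): factorise 184 = 2^3 · 23, so φ(184) = (2^3 − 2^2) · (23 − 1) = 4 · 22 = 88. The nonzero elements number 184 − 1 = 183. Hence the nonzero zero-divisors number 183 − 88 = 95.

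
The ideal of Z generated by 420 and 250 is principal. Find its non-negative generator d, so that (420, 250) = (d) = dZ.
(420, 250) = (10); d = 10

In the PID Z, (a, b) is generated by gcd(a, b). Compute gcd(420, 250) with the extended Euclidean algorithm, tracking rows (r, s, t) with s·420 + t·250 = r:
  row A: (420, 1, 0)   [1·420 + 0·250 = 420]
  row B: (250, 0, 1)   [0·420 + 1·250 = 250]
  420 = 1·250 + 170   → row C = row A − 1·row B = (170, 1, −1)   [check: 1·420 − 1·250 = 170]
  250 = 1·170 + 80   → row D = row B − 1·row C = (80, −1, 2)   [check: −1·420 + 2·250 = 80]
  170 = 2·80 + 10   → row E = row C − 2·row D = (10, 3, −5)   [check: 3·420 − 5·250 = 10]
  80 = 8·10 + 0   → remainder 0, stop. gcd = 10 (last nonzero row E).
So gcd(420, 250) = 10, with Bézout identity 3·420 − 5·250 = 10. Containment (⊇): the Bézout identity exhibits 10 as an element of (420, 250), giving (10) ⊆ (420, 250). Containment (⊆): since 10 | 420 and 10 | 250 (420 = 10·42, 250 = 10·25), every Z-linear combination of 420 and 250 is divisible by 10, so (420, 250) ⊆ (10). Therefore (420, 250) = (10), d = 10.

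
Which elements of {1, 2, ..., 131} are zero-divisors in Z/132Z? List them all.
nonzero zero-divisors of Z/132Z = {2, 3, 4, 6, 8, 9, 10, 11, 12, 14, 15, 16, 18, 20, 21, 22, 24, 26, 27, 28, 30, 32, 33, 34, 36, 38, 39, 40, 42, 44, 45, 46, 48, 50, 51, 52, 54, 55, 56, 57, 58, 60, 62, 63, 64, 66, 68, 69, 70, 72, 74, 75, 76, 77, 78, 80, 81, 82, 84, 86, 87, 88, 90, 92, 93, 94, 96, 98, 99, 100, 102, 104, 105, 106, 108, 110, 111, 112, 114, 116, 117, 118, 120, 121, 122, 123, 124, 126, 128, 129, 130}

An element a ∈ Z/132Z (with a ≠ 0) is a zero-divisor iff gcd(a, 132) > 1 (because a is a unit precisely when gcd(a, n) = 1, and in Z/nZ every nonzero, non-unit element is a zero-divisor). Scan a = 1, ..., 131 and keep those with gcd(a, 132) > 1:
  gcd(2, 132) = 2, gcd(3, 132) = 3, gcd(4, 132) = 4, gcd(6, 132) = 6, gcd(8, 132) = 4, gcd(9, 132) = 3, gcd(10, 132) = 2, gcd(11, 132) = 11, gcd(12, 132) = 12, gcd(14, 132) = 2, gcd(15, 132) = 3, gcd(16, 132) = 4, gcd(18, 132) = 6, gcd(20, 132) = 4, gcd(21, 132) = 3, gcd(22, 132) = 22, gcd(24, 132) = 12, gcd(26, 132) = 2, gcd(27, 132) = 3, gcd(28, 132) = 4, gcd(30, 132) = 6, gcd(32, 132) = 4, gcd(33, 132) = 33, gcd(34, 132) = 2, gcd(36, 132) = 12, gcd(38, 132) = 2, gcd(39, 132) = 3, gcd(40, 132) = 4, gcd(42, 132) = 6, gcd(44, 132) = 44, gcd(45, 132) = 3, gcd(46, 132) = 2, gcd(48, 132) = 12, gcd(50, 132) = 2, gcd(51, 132) = 3, gcd(52, 132) = 4, gcd(54, 132) = 6, gcd(55, 132) = 11, gcd(56, 132) = 4, gcd(57, 132) = 3, gcd(58, 132) = 2, gcd(60, 132) = 12, gcd(62, 132) = 2, gcd(63, 132) = 3, gcd(64, 132) = 4, gcd(66, 132) = 66, gcd(68, 132) = 4, gcd(69, 132) = 3, gcd(70, 132) = 2, gcd(72, 132) = 12, gcd(74, 132) = 2, gcd(75, 132) = 3, gcd(76, 132) = 4, gcd(77, 132) = 11, gcd(78, 132) = 6, gcd(80, 132) = 4, gcd(81, 132) = 3, gcd(82, 132) = 2, gcd(84, 132) = 12, gcd(86, 132) = 2, gcd(87, 132) = 3, gcd(88, 132) = 44, gcd(90, 132) = 6, gcd(92, 132) = 4, gcd(93, 132) = 3, gcd(94, 132) = 2, gcd(96, 132) = 12, gcd(98, 132) = 2, gcd(99, 132) = 33, gcd(100, 132) = 4, gcd(102, 132) = 6, gcd(104, 132) = 4, gcd(105, 132) = 3, gcd(106, 132) = 2, gcd(108, 132) = 12, gcd(110, 132) = 22, gcd(111, 132) = 3, gcd(112, 132) = 4, gcd(114, 132) = 6, gcd(116, 132) = 4, gcd(117, 132) = 3, gcd(118, 132) = 2, gcd(120, 132) = 12, gcd(121, 132) = 11, gcd(122, 132) = 2, gcd(123, 132) = 3, gcd(124, 132) = 4, gcd(126, 132) = 6, gcd(128, 132) = 4, gcd(129, 132) = 3, gcd(130, 132) = 2.
All other a ∈ {1, ..., 131} have gcd(a, 132) = 1 and are units. So the nonzero zero-divisors are exactly the 91 values of a appearing in this scan.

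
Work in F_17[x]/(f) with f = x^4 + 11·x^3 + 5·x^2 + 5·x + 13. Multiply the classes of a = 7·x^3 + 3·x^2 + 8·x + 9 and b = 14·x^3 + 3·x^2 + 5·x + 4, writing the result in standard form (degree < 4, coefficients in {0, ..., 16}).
a · b ≡ 13·x^3 + 11·x^2 + 2·x + 10 (mod f(x))

Multiply as integer polynomials: a · b = 98·x^6 + 63·x^5 + 156·x^4 + 193·x^3 + 79·x^2 + 77·x + 36. Reducing coefficients mod 17: a · b ≡ 13·x^6 + 12·x^5 + 3·x^4 + 6·x^3 + 11·x^2 + 9·x + 2. Now divide by f(x) = x^4 + 11·x^3 + 5·x^2 + 5·x + 13 in F_17[x], eliminating the leading term at each step:
  leading term 13·x^6: subtract (13·x^2)·f(x) = 13·x^6 + 7·x^5 + 14·x^4 + 14·x^3 + 16·x^2, leaving 5·x^5 + 6·x^4 + 9·x^3 + 12·x^2 + 9·x + 2 (coefficients mod 17)
  leading term 5·x^5: subtract (5·x)·f(x) = 5·x^5 + 4·x^4 + 8·x^3 + 8·x^2 + 14·x, leaving 2·x^4 + x^3 + 4·x^2 + 12·x + 2 (coefficients mod 17)
  leading term 2·x^4: subtract (2)·f(x) = 2·x^4 + 5·x^3 + 10·x^2 + 10·x + 9, leaving 13·x^3 + 11·x^2 + 2·x + 10 (coefficients mod 17)
The degree is now < 4, so this is the remainder. Hence a · b ≡ 13·x^3 + 11·x^2 + 2·x + 10 in F_17[x]/(f).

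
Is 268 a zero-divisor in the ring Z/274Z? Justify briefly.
YES

gcd(268, 274) = 2 > 1, so 268 is not a unit in Z/274Z. In Z/nZ every nonzero non-unit is a zero-divisor: explicitly, take b = 274/gcd = 137 ≠ 0 (mod 274); then 268·137 = 36716 = 134·274, i.e. 268·137 ≡ 0 (mod 274). So 268 is a zero-divisor.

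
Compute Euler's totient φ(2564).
φ is multiplicative, with φ(p^e) = p^e − p^(e−1). Factorise 2564 = 2^2 · 641. Then
  φ(2564) = (2^2 − 2^1) · (641 − 1) = 2 · 640 = 1280.

Final answer: φ(2564) = 1280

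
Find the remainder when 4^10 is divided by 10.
6

Use repeated squaring. Binary(10) = 1010. Walk through the bits of the exponent 10 left-to-right: at each bit after the leading one, square the running value, then multiply by 4 if the bit is 1 (always reducing mod 10):
  bit 1 = 1 (leading): start with 4.
  bit 2 = 0: square 4^2 = 16 ≡ 6 (mod 10).
  bit 3 = 1: square 6^2 = 36 ≡ 6; bit is 1, so multiply 6·4 = 24 ≡ 4 (mod 10).
  bit 4 = 0: square 4^2 = 16 ≡ 6 (mod 10).
Final value: 4^10 ≡ 6 (mod 10).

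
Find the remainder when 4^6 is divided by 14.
8

Use repeated squaring. Binary(6) = 110. Walk through the bits of the exponent 6 left-to-right: at each bit after the leading one, square the running value, then multiply by 4 if the bit is 1 (always reducing mod 14):
  bit 1 = 1 (leading): start with 4.
  bit 2 = 1: square 4^2 = 16 ≡ 2; bit is 1, so multiply 2·4 = 8 (mod 14).
  bit 3 = 0: square 8^2 = 64 ≡ 8 (mod 14).
Final value: 4^6 ≡ 8 (mod 14).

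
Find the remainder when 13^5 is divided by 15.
13

Use repeated squaring. Binary(5) = 101. Walk through the bits of the exponent 5 left-to-right: at each bit after the leading one, square the running value, then multiply by 13 if the bit is 1 (always reducing mod 15):
  bit 1 = 1 (leading): start with 13.
  bit 2 = 0: square 13^2 = 169 ≡ 4 (mod 15).
  bit 3 = 1: square 4^2 = 16 ≡ 1; bit is 1, so multiply 1·13 = 13 (mod 15).
Final value: 13^5 ≡ 13 (mod 15).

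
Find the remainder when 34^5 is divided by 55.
Use repeated squaring. Binary(5) = 101. Walk through the bits of the exponent 5 left-to-right: at each bit after the leading one, square the running value, then multiply by 34 if the bit is 1 (always reducing mod 55):
  bit 1 = 1 (leading): start with 34.
  bit 2 = 0: square 34^2 = 1156 ≡ 1 (mod 55).
  bit 3 = 1: square 1^2 = 1; bit is 1, so multiply 1·34 = 34 (mod 55).
Final value: 34^5 ≡ 34 (mod 55).

Final answer: 34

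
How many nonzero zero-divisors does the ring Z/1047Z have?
Z/1047Z has 350 nonzero zero-divisors

In Z/1047Z each nonzero element is either a unit (gcd with 1047 is 1) or a zero-divisor (gcd > 1). The number of units is φ(1047): factorise 1047 = 3 · 349, so φ(1047) = (3 − 1) · (349 − 1) = 2 · 348 = 696. The nonzero elements number 1047 − 1 = 1046. Hence the nonzero zero-divisors number 1046 − 696 = 350.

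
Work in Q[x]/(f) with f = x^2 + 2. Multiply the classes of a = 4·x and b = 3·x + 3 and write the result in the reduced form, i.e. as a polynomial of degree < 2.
a · b ≡ 12·x - 24 (mod f(x))

First multiply in Q[x] without reducing: a · b = 12·x^2 + 12·x. Now divide by f(x) = x^2 + 2, eliminating the leading term at each step:
  leading term 12·x^2: subtract (12)·f(x) = 12·x^2 + 24, leaving 12·x - 24
The degree is now < 2, so this is the remainder. Hence a · b ≡ 12·x - 24 in Q[x]/(f).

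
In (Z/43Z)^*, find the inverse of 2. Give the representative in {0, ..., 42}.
2^(−1) ≡ 22 (mod 43)

Apply the extended Euclidean algorithm to (43, 2), tracking rows (r, s, t) with s·43 + t·2 = r. Each division r_prev = q·r_cur + r_new produces the new row as (previous row) − q·(current row):
  row A: (43, 1, 0)   [1·43 + 0·2 = 43]
  row B: (2, 0, 1)   [0·43 + 1·2 = 2]
  43 = 21·2 + 1   → row C = row A − 21·row B = (1, 1, −21)   [check: 1·43 − 21·2 = 1]
  2 = 2·1 + 0   → remainder 0, stop. gcd = 1 (last nonzero row C).
The gcd is 1, so 2 is invertible mod 43. The last nonzero row gives 1·43 − 21·2 = 1, so t = −21. So 2^(−1) ≡ −21 ≡ 22 (mod 43). Verify: 2 · 22 = 44 ≡ 1 (mod 43). ✓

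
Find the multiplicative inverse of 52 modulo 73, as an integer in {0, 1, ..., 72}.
Apply the extended Euclidean algorithm to (73, 52), tracking rows (r, s, t) with s·73 + t·52 = r. Each division r_prev = q·r_cur + r_new produces the new row as (previous row) − q·(current row):
  row A: (73, 1, 0)   [1·73 + 0·52 = 73]
  row B: (52, 0, 1)   [0·73 + 1·52 = 52]
  73 = 1·52 + 21   → row C = row A − 1·row B = (21, 1, −1)   [check: 1·73 − 1·52 = 21]
  52 = 2·21 + 10   → row D = row B − 2·row C = (10, −2, 3)   [check: −2·73 + 3·52 = 10]
  21 = 2·10 + 1   → row E = row C − 2·row D = (1, 5, −7)   [check: 5·73 − 7·52 = 1]
  10 = 10·1 + 0   → remainder 0, stop. gcd = 1 (last nonzero row E).
The gcd is 1, so 52 is invertible mod 73. The last nonzero row gives 5·73 − 7·52 = 1, so t = −7. So 52^(−1) ≡ −7 ≡ 66 (mod 73). Verify: 52 · 66 = 3432 ≡ 1 (mod 73). ✓

Final answer: 52^(−1) ≡ 66 (mod 73)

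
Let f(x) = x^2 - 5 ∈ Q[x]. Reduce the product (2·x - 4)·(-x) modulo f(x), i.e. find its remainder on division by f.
First multiply in Q[x] without reducing: a · b = -2·x^2 + 4·x. Now divide by f(x) = x^2 - 5, eliminating the leading term at each step:
  leading term -2·x^2: subtract (-2)·f(x) = 10 - 2·x^2, leaving 4·x - 10
The degree is now < 2, so this is the remainder. Hence a · b ≡ 4·x - 10 in Q[x]/(f).

Final answer: a · b ≡ 4·x - 10 (mod f(x))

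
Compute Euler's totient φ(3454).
φ is multiplicative, with φ(p^e) = p^e − p^(e−1). Factorise 3454 = 2 · 11 · 157. Then
  φ(3454) = (2 − 1) · (11 − 1) · (157 − 1) = 1 · 10 · 156 = 1560.

Final answer: φ(3454) = 1560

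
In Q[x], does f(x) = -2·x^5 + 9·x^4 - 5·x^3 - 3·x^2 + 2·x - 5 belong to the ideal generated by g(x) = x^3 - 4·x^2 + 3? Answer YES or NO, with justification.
NO

In Q[x] the ideal (g) consists of all multiples of g, so f ∈ (g) iff g | f, i.e. iff the remainder of f on division by g is 0. Divide f by g (g is monic, so eliminate the leading term of the running remainder at each step):
  leading term -2·x^5: subtract (-2·x^2)·g(x) = -2·x^5 + 8·x^4 - 6·x^2, leaving x^4 - 5·x^3 + 3·x^2 + 2·x - 5
  leading term x^4: subtract (x)·g(x) = x^4 - 4·x^3 + 3·x, leaving -x^3 + 3·x^2 - x - 5
  leading term -x^3: subtract (-1)·g(x) = -x^3 + 4·x^2 - 3, leaving -x^2 - x - 2
The remainder r(x) = -x^2 - x - 2 ≠ 0 (and deg r < deg g), so g ∤ f, i.e. f ∉ (g).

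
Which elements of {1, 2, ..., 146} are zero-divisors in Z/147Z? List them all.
An element a ∈ Z/147Z (with a ≠ 0) is a zero-divisor iff gcd(a, 147) > 1 (because a is a unit precisely when gcd(a, n) = 1, and in Z/nZ every nonzero, non-unit element is a zero-divisor). Scan a = 1, ..., 146 and keep those with gcd(a, 147) > 1:
  gcd(3, 147) = 3, gcd(6, 147) = 3, gcd(7, 147) = 7, gcd(9, 147) = 3, gcd(12, 147) = 3, gcd(14, 147) = 7, gcd(15, 147) = 3, gcd(18, 147) = 3, gcd(21, 147) = 21, gcd(24, 147) = 3, gcd(27, 147) = 3, gcd(28, 147) = 7, gcd(30, 147) = 3, gcd(33, 147) = 3, gcd(35, 147) = 7, gcd(36, 147) = 3, gcd(39, 147) = 3, gcd(42, 147) = 21, gcd(45, 147) = 3, gcd(48, 147) = 3, gcd(49, 147) = 49, gcd(51, 147) = 3, gcd(54, 147) = 3, gcd(56, 147) = 7, gcd(57, 147) = 3, gcd(60, 147) = 3, gcd(63, 147) = 21, gcd(66, 147) = 3, gcd(69, 147) = 3, gcd(70, 147) = 7, gcd(72, 147) = 3, gcd(75, 147) = 3, gcd(77, 147) = 7, gcd(78, 147) = 3, gcd(81, 147) = 3, gcd(84, 147) = 21, gcd(87, 147) = 3, gcd(90, 147) = 3, gcd(91, 147) = 7, gcd(93, 147) = 3, gcd(96, 147) = 3, gcd(98, 147) = 49, gcd(99, 147) = 3, gcd(102, 147) = 3, gcd(105, 147) = 21, gcd(108, 147) = 3, gcd(111, 147) = 3, gcd(112, 147) = 7, gcd(114, 147) = 3, gcd(117, 147) = 3, gcd(119, 147) = 7, gcd(120, 147) = 3, gcd(123, 147) = 3, gcd(126, 147) = 21, gcd(129, 147) = 3, gcd(132, 147) = 3, gcd(133, 147) = 7, gcd(135, 147) = 3, gcd(138, 147) = 3, gcd(140, 147) = 7, gcd(141, 147) = 3, gcd(144, 147) = 3.
All other a ∈ {1, ..., 146} have gcd(a, 147) = 1 and are units. So the nonzero zero-divisors are exactly the 62 values of a appearing in this scan.

Final answer: nonzero zero-divisors of Z/147Z = {3, 6, 7, 9, 12, 14, 15, 18, 21, 24, 27, 28, 30, 33, 35, 36, 39, 42, 45, 48, 49, 51, 54, 56, 57, 60, 63, 66, 69, 70, 72, 75, 77, 78, 81, 84, 87, 90, 91, 93, 96, 98, 99, 102, 105, 108, 111, 112, 114, 117, 119, 120, 123, 126, 129, 132, 133, 135, 138, 140, 141, 144}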